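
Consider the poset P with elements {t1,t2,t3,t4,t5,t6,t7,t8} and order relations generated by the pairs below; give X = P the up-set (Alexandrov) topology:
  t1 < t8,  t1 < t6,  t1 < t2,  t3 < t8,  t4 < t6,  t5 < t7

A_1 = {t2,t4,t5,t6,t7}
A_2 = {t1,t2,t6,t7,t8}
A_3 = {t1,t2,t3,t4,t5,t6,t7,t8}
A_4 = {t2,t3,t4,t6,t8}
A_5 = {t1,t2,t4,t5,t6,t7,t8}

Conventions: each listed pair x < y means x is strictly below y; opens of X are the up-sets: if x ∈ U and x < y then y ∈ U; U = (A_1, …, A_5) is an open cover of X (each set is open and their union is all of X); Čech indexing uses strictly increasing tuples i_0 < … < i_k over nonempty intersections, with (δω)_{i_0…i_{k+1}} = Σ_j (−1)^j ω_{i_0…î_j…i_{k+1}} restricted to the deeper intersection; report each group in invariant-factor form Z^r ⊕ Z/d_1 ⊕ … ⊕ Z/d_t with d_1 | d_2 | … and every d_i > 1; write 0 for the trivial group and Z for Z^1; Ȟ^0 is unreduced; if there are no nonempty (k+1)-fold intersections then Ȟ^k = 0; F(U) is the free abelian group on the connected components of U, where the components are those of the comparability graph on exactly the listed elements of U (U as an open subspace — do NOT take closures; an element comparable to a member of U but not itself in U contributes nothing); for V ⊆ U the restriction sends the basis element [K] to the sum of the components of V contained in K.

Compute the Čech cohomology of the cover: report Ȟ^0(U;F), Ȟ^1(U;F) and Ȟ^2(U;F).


cover nerve:
  A12={t2,t6,t7} A13={t2,t4,t5,t6,t7} A14={t2,t4,t6} A15={t2,t4,t5,t6,t7} A23={t1,t2,t6,t7,t8} A24={t2,t6,t8} A25={t1,t2,t6,t7,t8} A34={t2,t3,t4,t6,t8} A35={t1,t2,t4,t5,t6,t7,t8} A45={t2,t4,t6,t8}
  A123={t2,t6,t7} A124={t2,t6} A125={t2,t6,t7} A134={t2,t4,t6} A135={t2,t4,t5,t6,t7} A145={t2,t4,t6} A234={t2,t6,t8} A235={t1,t2,t6,t7,t8} A245={t2,t6,t8} A345={t2,t4,t6,t8}
  A1234={t2,t6} A1235={t2,t6,t7} A1245={t2,t6} A1345={t2,t4,t6} A2345={t2,t6,t8}
  A12345={t2,t6}
components per intersection:
  A1: {t2} {t4,t6} {t5,t7}
  A2: {t1,t2,t6,t8} {t7}
  A3: {t1,t2,t3,t4,t6,t8} {t5,t7}
  A4: {t2} {t3,t8} {t4,t6}
  A5: {t1,t2,t4,t6,t8} {t5,t7}
  A12: {t2} {t6} {t7}
  A13: {t2} {t4,t6} {t5,t7}
  A14: {t2} {t4,t6}
  A15: {t2} {t4,t6} {t5,t7}
  A23: {t1,t2,t6,t8} {t7}
  A24: {t2} {t6} {t8}
  A25: {t1,t2,t6,t8} {t7}
  A34: {t2} {t3,t8} {t4,t6}
  A35: {t1,t2,t4,t6,t8} {t5,t7}
  A45: {t2} {t4,t6} {t8}
  A123: {t2} {t6} {t7}
  A124: {t2} {t6}
  A125: {t2} {t6} {t7}
  A134: {t2} {t4,t6}
  A135: {t2} {t4,t6} {t5,t7}
  A145: {t2} {t4,t6}
  A234: {t2} {t6} {t8}
  A235: {t1,t2,t6,t8} {t7}
  A245: {t2} {t6} {t8}
  A345: {t2} {t4,t6} {t8}
  A1234: {t2} {t6}
  A1235: {t2} {t6} {t7}
  A1245: {t2} {t6}
  A1345: {t2} {t4,t6}
  A2345: {t2} {t6} {t8}
  A12345: {t2} {t6}
C dims 12,26,26,12; δ0: rk 10, SNF 1^10; δ1: rk 16, SNF 1^16; δ2: rk 10, SNF 1^10
Ȟ^0: (12−10)−0=2 ⇒ Z^2
Ȟ^1: (26−16)−10=0 ⇒ 0
Ȟ^2: (26−10)−16=0 ⇒ 0

Ȟ^0 = Z^2,  Ȟ^1 = 0,  Ȟ^2 = 0


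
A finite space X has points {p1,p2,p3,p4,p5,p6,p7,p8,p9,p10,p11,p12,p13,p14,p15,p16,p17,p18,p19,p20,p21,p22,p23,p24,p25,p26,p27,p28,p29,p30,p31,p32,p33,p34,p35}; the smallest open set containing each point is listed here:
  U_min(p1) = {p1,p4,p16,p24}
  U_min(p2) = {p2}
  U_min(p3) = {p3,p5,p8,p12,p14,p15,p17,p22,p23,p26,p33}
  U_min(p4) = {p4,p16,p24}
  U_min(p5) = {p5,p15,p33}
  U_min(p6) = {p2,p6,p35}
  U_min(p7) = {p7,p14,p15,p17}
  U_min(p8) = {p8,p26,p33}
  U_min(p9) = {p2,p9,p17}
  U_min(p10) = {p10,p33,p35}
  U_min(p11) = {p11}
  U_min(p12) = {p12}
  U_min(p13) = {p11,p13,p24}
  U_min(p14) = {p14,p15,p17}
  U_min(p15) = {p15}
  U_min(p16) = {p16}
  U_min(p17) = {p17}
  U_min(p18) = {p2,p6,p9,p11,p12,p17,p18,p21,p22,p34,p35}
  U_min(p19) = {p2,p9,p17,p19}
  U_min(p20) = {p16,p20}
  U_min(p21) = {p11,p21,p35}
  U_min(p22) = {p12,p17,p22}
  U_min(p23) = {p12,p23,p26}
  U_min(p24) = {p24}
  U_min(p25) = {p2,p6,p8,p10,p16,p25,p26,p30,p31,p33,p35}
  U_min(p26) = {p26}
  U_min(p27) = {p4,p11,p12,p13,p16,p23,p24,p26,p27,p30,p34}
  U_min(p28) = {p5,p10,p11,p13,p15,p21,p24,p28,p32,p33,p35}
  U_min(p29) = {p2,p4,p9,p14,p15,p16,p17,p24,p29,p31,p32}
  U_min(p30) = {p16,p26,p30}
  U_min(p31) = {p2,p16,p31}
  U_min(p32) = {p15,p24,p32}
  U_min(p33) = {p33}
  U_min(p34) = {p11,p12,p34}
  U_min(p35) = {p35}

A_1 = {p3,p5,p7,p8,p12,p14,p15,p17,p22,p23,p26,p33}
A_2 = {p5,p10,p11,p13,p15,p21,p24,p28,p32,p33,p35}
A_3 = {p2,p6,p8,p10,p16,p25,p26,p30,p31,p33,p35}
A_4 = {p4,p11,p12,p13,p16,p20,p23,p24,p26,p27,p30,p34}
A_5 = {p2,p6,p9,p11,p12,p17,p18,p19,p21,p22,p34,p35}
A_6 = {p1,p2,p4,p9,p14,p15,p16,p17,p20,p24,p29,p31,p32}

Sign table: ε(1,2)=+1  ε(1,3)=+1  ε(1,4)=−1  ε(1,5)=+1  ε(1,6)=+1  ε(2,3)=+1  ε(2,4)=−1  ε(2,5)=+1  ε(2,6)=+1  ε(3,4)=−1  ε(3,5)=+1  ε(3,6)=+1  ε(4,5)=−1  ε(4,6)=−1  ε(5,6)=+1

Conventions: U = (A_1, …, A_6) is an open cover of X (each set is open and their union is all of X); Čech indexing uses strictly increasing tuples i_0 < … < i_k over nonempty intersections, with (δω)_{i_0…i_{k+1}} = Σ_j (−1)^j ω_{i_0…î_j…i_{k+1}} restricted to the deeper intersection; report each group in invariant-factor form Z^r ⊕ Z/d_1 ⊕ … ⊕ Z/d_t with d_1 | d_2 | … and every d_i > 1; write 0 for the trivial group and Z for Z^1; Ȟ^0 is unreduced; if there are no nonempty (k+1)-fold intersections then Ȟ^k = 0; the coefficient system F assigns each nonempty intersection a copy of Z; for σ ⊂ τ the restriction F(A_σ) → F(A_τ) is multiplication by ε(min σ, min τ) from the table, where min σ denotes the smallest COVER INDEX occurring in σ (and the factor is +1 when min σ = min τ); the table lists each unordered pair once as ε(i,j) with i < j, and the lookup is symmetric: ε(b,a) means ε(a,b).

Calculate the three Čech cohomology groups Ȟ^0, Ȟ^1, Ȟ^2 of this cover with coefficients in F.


Ȟ^0(U;F) ≅ Z; Ȟ^1(U;F) ≅ 0; Ȟ^2(U;F) ≅ Z/2

nonempty intersections:
  A12={p5,p15,p33} A13={p8,p26,p33} A14={p12,p23,p26} A15={p12,p17,p22} A16={p14,p15,p17} A23={p10,p33,p35} A24={p11,p13,p24} A25={p11,p21,p35} A26={p15,p24,p32} A34={p16,p26,p30} A35={p2,p6,p35} A36={p2,p16,p31} A45={p11,p12,p34} A46={p4,p16,p20,p24} A56={p2,p9,p17}
  A123={p33} A126={p15} A134={p26} A145={p12} A156={p17} A235={p35} A245={p11} A246={p24} A346={p16} A356={p2}
C dims 6,15,10; δ0: rk 5, SNF 1^5; δ1: rk 10, SNF 1^9·2
Ȟ^0: (6−5)−0=1 ⇒ Z
Ȟ^1: (15−10)−5=0 ⇒ 0
Ȟ^2: (10−0)−10=0 plus torsion [2] ⇒ Z/2


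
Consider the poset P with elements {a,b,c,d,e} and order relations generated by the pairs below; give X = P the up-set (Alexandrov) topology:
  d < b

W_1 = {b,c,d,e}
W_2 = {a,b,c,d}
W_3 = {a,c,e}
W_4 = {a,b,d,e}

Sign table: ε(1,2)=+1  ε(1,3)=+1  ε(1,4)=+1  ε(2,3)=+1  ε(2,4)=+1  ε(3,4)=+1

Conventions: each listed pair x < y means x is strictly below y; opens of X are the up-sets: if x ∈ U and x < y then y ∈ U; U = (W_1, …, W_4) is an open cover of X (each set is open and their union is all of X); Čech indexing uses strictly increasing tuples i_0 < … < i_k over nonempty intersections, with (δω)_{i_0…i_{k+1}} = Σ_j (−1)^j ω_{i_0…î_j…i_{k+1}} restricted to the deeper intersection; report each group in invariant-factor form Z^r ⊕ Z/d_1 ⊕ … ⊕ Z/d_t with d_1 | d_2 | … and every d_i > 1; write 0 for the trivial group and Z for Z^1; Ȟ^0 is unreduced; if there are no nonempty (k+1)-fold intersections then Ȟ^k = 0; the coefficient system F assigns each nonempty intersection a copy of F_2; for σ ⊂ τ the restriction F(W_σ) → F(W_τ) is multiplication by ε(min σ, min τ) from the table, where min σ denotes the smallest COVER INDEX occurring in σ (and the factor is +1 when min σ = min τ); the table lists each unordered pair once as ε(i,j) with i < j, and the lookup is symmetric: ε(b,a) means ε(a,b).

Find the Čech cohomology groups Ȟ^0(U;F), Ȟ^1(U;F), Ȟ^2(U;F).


Ȟ^0(U;F) ≅ Z/2,  Ȟ^1(U;F) ≅ 0,  Ȟ^2(U;F) ≅ Z/2

nerve simplices:
  W12={b,c,d} W13={c,e} W14={b,d,e} W23={a,c} W24={a,b,d} W34={a,e}
  W123={c} W124={b,d} W134={e} W234={a}
C dims 4,6,4; δ0: rk_F2 3; δ1: rk_F2 3
degree 0: 4−3−0 = 1 → Ȟ^0 ≅ Z/2
degree 1: 6−3−3 = 0 → Ȟ^1 ≅ 0
degree 2: 4−0−3 = 1 → Ȟ^2 ≅ Z/2


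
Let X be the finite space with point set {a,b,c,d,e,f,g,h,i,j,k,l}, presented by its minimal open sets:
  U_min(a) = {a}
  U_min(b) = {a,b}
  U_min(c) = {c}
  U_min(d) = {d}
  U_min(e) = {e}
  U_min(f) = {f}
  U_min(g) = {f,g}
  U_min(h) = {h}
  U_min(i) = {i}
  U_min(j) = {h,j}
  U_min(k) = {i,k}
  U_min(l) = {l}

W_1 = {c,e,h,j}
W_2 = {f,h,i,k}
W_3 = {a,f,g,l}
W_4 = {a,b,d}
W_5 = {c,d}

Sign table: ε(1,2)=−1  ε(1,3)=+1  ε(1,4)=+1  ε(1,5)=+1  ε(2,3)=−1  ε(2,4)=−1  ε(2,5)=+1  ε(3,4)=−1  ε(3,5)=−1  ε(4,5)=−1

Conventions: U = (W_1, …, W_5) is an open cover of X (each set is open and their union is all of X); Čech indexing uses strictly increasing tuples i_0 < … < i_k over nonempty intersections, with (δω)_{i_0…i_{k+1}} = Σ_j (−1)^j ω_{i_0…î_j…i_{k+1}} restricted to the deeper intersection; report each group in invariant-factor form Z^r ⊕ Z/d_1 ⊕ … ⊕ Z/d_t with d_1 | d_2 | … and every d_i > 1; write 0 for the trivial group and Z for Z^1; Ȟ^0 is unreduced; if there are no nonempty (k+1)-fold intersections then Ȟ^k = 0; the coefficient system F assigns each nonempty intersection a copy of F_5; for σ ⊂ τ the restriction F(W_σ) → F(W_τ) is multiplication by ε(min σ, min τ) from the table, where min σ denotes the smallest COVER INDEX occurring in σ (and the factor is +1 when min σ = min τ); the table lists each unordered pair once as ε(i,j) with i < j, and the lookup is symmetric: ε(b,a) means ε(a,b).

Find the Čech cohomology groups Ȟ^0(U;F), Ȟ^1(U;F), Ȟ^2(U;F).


Ȟ^0 ≅ Z/5, Ȟ^1 ≅ Z/5, Ȟ^2 ≅ 0

cover nerve:
  W12={h} W15={c} W23={f} W34={a} W45={d}
C dims 5,5; δ0: rk_F5 4
Ȟ^0: (5−4)−0=1 ⇒ Z/5
Ȟ^1: (5−0)−4=1 ⇒ Z/5
Ȟ^2: (0−0)−0=0 ⇒ 0


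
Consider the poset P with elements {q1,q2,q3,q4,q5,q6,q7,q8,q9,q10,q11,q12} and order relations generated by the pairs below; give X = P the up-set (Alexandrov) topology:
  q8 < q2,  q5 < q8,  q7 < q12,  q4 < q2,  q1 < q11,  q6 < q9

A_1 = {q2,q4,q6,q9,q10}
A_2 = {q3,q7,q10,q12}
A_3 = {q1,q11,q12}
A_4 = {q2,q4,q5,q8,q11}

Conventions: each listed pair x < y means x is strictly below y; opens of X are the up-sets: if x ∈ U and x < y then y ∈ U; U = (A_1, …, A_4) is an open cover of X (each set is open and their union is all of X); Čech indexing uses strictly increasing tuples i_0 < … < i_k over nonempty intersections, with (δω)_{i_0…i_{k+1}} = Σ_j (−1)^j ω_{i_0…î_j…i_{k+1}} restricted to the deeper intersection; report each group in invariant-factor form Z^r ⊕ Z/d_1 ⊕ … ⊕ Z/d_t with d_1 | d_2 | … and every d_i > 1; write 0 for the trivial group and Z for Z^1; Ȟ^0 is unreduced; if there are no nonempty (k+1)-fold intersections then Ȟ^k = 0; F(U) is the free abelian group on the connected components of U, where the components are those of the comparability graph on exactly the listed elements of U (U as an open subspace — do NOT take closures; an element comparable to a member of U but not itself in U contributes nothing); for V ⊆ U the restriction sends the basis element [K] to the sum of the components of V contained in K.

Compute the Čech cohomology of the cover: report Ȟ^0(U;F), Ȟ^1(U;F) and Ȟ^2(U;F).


nerve simplices:
  A12={q10} A14={q2,q4} A23={q12} A34={q11}
components per intersection:
  A1: {q2,q4} {q6,q9} {q10}
  A2: {q3} {q7,q12} {q10}
  A3: {q1,q11} {q12}
  A4: {q2,q4,q5,q8} {q11}
  A12: {q10}
  A14: {q2,q4}
  A23: {q12}
  A34: {q11}
C dims 10,4; δ0: rk 4, SNF 1^4
degree 0: 10−4−0 = 6 → Ȟ^0 ≅ Z^6
degree 1: 4−0−4 = 0 → Ȟ^1 ≅ 0
degree 2: 0−0−0 = 0 → Ȟ^2 ≅ 0

Ȟ^0 = Z^6,  Ȟ^1 = 0,  Ȟ^2 = 0


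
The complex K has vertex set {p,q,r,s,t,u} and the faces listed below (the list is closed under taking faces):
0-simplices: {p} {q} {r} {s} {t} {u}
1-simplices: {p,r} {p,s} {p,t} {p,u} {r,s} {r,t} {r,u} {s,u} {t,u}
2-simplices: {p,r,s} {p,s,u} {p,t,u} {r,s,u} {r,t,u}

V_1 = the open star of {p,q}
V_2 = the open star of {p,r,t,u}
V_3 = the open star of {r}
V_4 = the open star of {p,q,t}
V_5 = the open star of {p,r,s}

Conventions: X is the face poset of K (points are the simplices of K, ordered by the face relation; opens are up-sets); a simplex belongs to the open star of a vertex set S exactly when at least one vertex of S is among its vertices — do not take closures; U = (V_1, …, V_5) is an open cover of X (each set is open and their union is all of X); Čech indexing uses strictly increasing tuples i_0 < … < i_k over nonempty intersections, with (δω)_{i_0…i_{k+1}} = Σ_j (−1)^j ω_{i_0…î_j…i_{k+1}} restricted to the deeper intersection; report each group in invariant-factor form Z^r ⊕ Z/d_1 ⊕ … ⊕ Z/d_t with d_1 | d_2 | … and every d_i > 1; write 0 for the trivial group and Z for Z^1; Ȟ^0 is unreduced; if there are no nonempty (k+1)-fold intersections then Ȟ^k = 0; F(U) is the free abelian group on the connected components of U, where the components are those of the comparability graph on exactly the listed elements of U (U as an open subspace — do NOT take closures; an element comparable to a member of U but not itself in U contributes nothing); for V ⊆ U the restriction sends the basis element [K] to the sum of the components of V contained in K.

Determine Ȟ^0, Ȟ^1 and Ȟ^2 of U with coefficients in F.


Ȟ^0 ≅ Z^2, Ȟ^1 ≅ 0 and Ȟ^2 ≅ 0

nerve simplices:
  V1={{p},{q},{p,r},{p,s},{p,t},{p,u},{p,r,s},{p,s,u},{p,t,u}} V2={{p},{r},{t},{u},{p,r},{p,s},{p,t},{p,u},{r,s},{r,t},{r,u},{s,u},{t,u},{p,r,s},{p,s,u},{p,t,u},{r,s,u},{r,t,u}} V3={{r},{p,r},{r,s},{r,t},{r,u},{p,r,s},{r,s,u},{r,t,u}} V4={{p},{q},{t},{p,r},{p,s},{p,t},{p,u},{r,t},{t,u},{p,r,s},{p,s,u},{p,t,u},{r,t,u}} V5={{p},{r},{s},{p,r},{p,s},{p,t},{p,u},{r,s},{r,t},{r,u},{s,u},{p,r,s},{p,s,u},{p,t,u},{r,s,u},{r,t,u}}
  V12={{p},{p,r},{p,s},{p,t},{p,u},{p,r,s},{p,s,u},{p,t,u}} V13={{p,r},{p,r,s}} V14={{p},{q},{p,r},{p,s},{p,t},{p,u},{p,r,s},{p,s,u},{p,t,u}} V15={{p},{p,r},{p,s},{p,t},{p,u},{p,r,s},{p,s,u},{p,t,u}} V23={{r},{p,r},{r,s},{r,t},{r,u},{p,r,s},{r,s,u},{r,t,u}} V24={{p},{t},{p,r},{p,s},{p,t},{p,u},{r,t},{t,u},{p,r,s},{p,s,u},{p,t,u},{r,t,u}} V25={{p},{r},{p,r},{p,s},{p,t},{p,u},{r,s},{r,t},{r,u},{s,u},{p,r,s},{p,s,u},{p,t,u},{r,s,u},{r,t,u}} V34={{p,r},{r,t},{p,r,s},{r,t,u}} V35={{r},{p,r},{r,s},{r,t},{r,u},{p,r,s},{r,s,u},{r,t,u}} V45={{p},{p,r},{p,s},{p,t},{p,u},{r,t},{p,r,s},{p,s,u},{p,t,u},{r,t,u}}
  V123={{p,r},{p,r,s}} V124={{p},{p,r},{p,s},{p,t},{p,u},{p,r,s},{p,s,u},{p,t,u}} V125={{p},{p,r},{p,s},{p,t},{p,u},{p,r,s},{p,s,u},{p,t,u}} V134={{p,r},{p,r,s}} V135={{p,r},{p,r,s}} V145={{p},{p,r},{p,s},{p,t},{p,u},{p,r,s},{p,s,u},{p,t,u}} V234={{p,r},{r,t},{p,r,s},{r,t,u}} V235={{r},{p,r},{r,s},{r,t},{r,u},{p,r,s},{r,s,u},{r,t,u}} V245={{p},{p,r},{p,s},{p,t},{p,u},{r,t},{p,r,s},{p,s,u},{p,t,u},{r,t,u}} V345={{p,r},{r,t},{p,r,s},{r,t,u}}
  V1234={{p,r},{p,r,s}} V1235={{p,r},{p,r,s}} V1245={{p},{p,r},{p,s},{p,t},{p,u},{p,r,s},{p,s,u},{p,t,u}} V1345={{p,r},{p,r,s}} V2345={{p,r},{r,t},{p,r,s},{r,t,u}}
  V12345={{p,r},{p,r,s}}
components per intersection:
  V1: {{p},{p,r},{p,s},{p,t},{p,u},{p,r,s},{p,s,u},{p,t,u}} {{q}}
  V2: {{p},{r},{t},{u},{p,r},{p,s},{p,t},{p,u},{r,s},{r,t},{r,u},{s,u},{t,u},{p,r,s},{p,s,u},{p,t,u},{r,s,u},{r,t,u}}
  V3: {{r},{p,r},{r,s},{r,t},{r,u},{p,r,s},{r,s,u},{r,t,u}}
  V4: {{p},{t},{p,r},{p,s},{p,t},{p,u},{r,t},{t,u},{p,r,s},{p,s,u},{p,t,u},{r,t,u}} {{q}}
  V5: {{p},{r},{s},{p,r},{p,s},{p,t},{p,u},{r,s},{r,t},{r,u},{s,u},{p,r,s},{p,s,u},{p,t,u},{r,s,u},{r,t,u}}
  V12: {{p},{p,r},{p,s},{p,t},{p,u},{p,r,s},{p,s,u},{p,t,u}}
  V13: {{p,r},{p,r,s}}
  V14: {{p},{p,r},{p,s},{p,t},{p,u},{p,r,s},{p,s,u},{p,t,u}} {{q}}
  V15: {{p},{p,r},{p,s},{p,t},{p,u},{p,r,s},{p,s,u},{p,t,u}}
  V23: {{r},{p,r},{r,s},{r,t},{r,u},{p,r,s},{r,s,u},{r,t,u}}
  V24: {{p},{t},{p,r},{p,s},{p,t},{p,u},{r,t},{t,u},{p,r,s},{p,s,u},{p,t,u},{r,t,u}}
  V25: {{p},{r},{p,r},{p,s},{p,t},{p,u},{r,s},{r,t},{r,u},{s,u},{p,r,s},{p,s,u},{p,t,u},{r,s,u},{r,t,u}}
  V34: {{p,r},{p,r,s}} {{r,t},{r,t,u}}
  V35: {{r},{p,r},{r,s},{r,t},{r,u},{p,r,s},{r,s,u},{r,t,u}}
  V45: {{p},{p,r},{p,s},{p,t},{p,u},{p,r,s},{p,s,u},{p,t,u}} {{r,t},{r,t,u}}
  V123: {{p,r},{p,r,s}}
  V124: {{p},{p,r},{p,s},{p,t},{p,u},{p,r,s},{p,s,u},{p,t,u}}
  V125: {{p},{p,r},{p,s},{p,t},{p,u},{p,r,s},{p,s,u},{p,t,u}}
  V134: {{p,r},{p,r,s}}
  V135: {{p,r},{p,r,s}}
  V145: {{p},{p,r},{p,s},{p,t},{p,u},{p,r,s},{p,s,u},{p,t,u}}
  V234: {{p,r},{p,r,s}} {{r,t},{r,t,u}}
  V235: {{r},{p,r},{r,s},{r,t},{r,u},{p,r,s},{r,s,u},{r,t,u}}
  V245: {{p},{p,r},{p,s},{p,t},{p,u},{p,r,s},{p,s,u},{p,t,u}} {{r,t},{r,t,u}}
  V345: {{p,r},{p,r,s}} {{r,t},{r,t,u}}
  V1234: {{p,r},{p,r,s}}
  V1235: {{p,r},{p,r,s}}
  V1245: {{p},{p,r},{p,s},{p,t},{p,u},{p,r,s},{p,s,u},{p,t,u}}
  V1345: {{p,r},{p,r,s}}
  V2345: {{p,r},{p,r,s}} {{r,t},{r,t,u}}
  V12345: {{p,r},{p,r,s}}
C dims 7,13,13,6; δ0: rk 5, SNF 1^5; δ1: rk 8, SNF 1^8; δ2: rk 5, SNF 1^5
degree 0: 7−5−0 = 2 → Ȟ^0 ≅ Z^2
degree 1: 13−8−5 = 0 → Ȟ^1 ≅ 0
degree 2: 13−5−8 = 0 → Ȟ^2 ≅ 0


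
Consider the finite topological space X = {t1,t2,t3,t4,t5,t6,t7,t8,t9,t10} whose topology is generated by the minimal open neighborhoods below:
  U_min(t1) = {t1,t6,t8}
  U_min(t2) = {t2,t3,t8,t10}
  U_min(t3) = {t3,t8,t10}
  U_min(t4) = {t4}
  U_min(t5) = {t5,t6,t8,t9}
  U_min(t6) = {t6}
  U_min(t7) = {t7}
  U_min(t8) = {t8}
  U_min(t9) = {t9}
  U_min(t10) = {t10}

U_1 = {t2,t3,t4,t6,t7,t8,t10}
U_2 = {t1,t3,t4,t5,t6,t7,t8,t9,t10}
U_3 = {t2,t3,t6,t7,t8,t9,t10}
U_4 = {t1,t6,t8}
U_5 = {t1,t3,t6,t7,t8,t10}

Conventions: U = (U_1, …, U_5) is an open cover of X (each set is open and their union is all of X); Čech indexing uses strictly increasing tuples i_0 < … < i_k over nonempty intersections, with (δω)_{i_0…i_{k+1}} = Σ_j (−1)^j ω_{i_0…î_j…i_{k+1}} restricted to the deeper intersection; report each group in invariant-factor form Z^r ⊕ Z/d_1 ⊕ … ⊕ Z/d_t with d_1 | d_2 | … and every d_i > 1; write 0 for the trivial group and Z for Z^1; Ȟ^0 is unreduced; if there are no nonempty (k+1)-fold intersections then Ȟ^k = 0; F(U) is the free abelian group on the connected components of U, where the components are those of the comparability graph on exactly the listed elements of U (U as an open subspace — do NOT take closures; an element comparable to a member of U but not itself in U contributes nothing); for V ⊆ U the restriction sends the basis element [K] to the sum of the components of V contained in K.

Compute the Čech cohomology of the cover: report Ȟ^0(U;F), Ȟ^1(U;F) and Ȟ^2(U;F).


Ȟ^0 = Z^3, Ȟ^1 = 0, Ȟ^2 = 0

nerve of the cover:
  U12={t3,t4,t6,t7,t8,t10} U13={t2,t3,t6,t7,t8,t10} U14={t6,t8} U15={t3,t6,t7,t8,t10} U23={t3,t6,t7,t8,t9,t10} U24={t1,t6,t8} U25={t1,t3,t6,t7,t8,t10} U34={t6,t8} U35={t3,t6,t7,t8,t10} U45={t1,t6,t8}
  U123={t3,t6,t7,t8,t10} U124={t6,t8} U125={t3,t6,t7,t8,t10} U134={t6,t8} U135={t3,t6,t7,t8,t10} U145={t6,t8} U234={t6,t8} U235={t3,t6,t7,t8,t10} U245={t1,t6,t8} U345={t6,t8}
  U1234={t6,t8} U1235={t3,t6,t7,t8,t10} U1245={t6,t8} U1345={t6,t8} U2345={t6,t8}
  U12345={t6,t8}
components per intersection:
  U1: {t2,t3,t8,t10} {t4} {t6} {t7}
  U2: {t1,t3,t5,t6,t8,t9,t10} {t4} {t7}
  U3: {t2,t3,t8,t10} {t6} {t7} {t9}
  U4: {t1,t6,t8}
  U5: {t1,t3,t6,t8,t10} {t7}
  U12: {t3,t8,t10} {t4} {t6} {t7}
  U13: {t2,t3,t8,t10} {t6} {t7}
  U14: {t6} {t8}
  U15: {t3,t8,t10} {t6} {t7}
  U23: {t3,t8,t10} {t6} {t7} {t9}
  U24: {t1,t6,t8}
  U25: {t1,t3,t6,t8,t10} {t7}
  U34: {t6} {t8}
  U35: {t3,t8,t10} {t6} {t7}
  U45: {t1,t6,t8}
  U123: {t3,t8,t10} {t6} {t7}
  U124: {t6} {t8}
  U125: {t3,t8,t10} {t6} {t7}
  U134: {t6} {t8}
  U135: {t3,t8,t10} {t6} {t7}
  U145: {t6} {t8}
  U234: {t6} {t8}
  U235: {t3,t8,t10} {t6} {t7}
  U245: {t1,t6,t8}
  U345: {t6} {t8}
  U1234: {t6} {t8}
  U1235: {t3,t8,t10} {t6} {t7}
  U1245: {t6} {t8}
  U1345: {t6} {t8}
  U2345: {t6} {t8}
  U12345: {t6} {t8}
C dims 14,25,23,11; δ0: rk 11, SNF 1^11; δ1: rk 14, SNF 1^14; δ2: rk 9, SNF 1^9
Ȟ^0 = (14 − 11) − 0 = 3, so Ȟ^0 ≅ Z^3
Ȟ^1 = (25 − 14) − 11 = 0, so Ȟ^1 ≅ 0
Ȟ^2 = (23 − 9) − 14 = 0, so Ȟ^2 ≅ 0


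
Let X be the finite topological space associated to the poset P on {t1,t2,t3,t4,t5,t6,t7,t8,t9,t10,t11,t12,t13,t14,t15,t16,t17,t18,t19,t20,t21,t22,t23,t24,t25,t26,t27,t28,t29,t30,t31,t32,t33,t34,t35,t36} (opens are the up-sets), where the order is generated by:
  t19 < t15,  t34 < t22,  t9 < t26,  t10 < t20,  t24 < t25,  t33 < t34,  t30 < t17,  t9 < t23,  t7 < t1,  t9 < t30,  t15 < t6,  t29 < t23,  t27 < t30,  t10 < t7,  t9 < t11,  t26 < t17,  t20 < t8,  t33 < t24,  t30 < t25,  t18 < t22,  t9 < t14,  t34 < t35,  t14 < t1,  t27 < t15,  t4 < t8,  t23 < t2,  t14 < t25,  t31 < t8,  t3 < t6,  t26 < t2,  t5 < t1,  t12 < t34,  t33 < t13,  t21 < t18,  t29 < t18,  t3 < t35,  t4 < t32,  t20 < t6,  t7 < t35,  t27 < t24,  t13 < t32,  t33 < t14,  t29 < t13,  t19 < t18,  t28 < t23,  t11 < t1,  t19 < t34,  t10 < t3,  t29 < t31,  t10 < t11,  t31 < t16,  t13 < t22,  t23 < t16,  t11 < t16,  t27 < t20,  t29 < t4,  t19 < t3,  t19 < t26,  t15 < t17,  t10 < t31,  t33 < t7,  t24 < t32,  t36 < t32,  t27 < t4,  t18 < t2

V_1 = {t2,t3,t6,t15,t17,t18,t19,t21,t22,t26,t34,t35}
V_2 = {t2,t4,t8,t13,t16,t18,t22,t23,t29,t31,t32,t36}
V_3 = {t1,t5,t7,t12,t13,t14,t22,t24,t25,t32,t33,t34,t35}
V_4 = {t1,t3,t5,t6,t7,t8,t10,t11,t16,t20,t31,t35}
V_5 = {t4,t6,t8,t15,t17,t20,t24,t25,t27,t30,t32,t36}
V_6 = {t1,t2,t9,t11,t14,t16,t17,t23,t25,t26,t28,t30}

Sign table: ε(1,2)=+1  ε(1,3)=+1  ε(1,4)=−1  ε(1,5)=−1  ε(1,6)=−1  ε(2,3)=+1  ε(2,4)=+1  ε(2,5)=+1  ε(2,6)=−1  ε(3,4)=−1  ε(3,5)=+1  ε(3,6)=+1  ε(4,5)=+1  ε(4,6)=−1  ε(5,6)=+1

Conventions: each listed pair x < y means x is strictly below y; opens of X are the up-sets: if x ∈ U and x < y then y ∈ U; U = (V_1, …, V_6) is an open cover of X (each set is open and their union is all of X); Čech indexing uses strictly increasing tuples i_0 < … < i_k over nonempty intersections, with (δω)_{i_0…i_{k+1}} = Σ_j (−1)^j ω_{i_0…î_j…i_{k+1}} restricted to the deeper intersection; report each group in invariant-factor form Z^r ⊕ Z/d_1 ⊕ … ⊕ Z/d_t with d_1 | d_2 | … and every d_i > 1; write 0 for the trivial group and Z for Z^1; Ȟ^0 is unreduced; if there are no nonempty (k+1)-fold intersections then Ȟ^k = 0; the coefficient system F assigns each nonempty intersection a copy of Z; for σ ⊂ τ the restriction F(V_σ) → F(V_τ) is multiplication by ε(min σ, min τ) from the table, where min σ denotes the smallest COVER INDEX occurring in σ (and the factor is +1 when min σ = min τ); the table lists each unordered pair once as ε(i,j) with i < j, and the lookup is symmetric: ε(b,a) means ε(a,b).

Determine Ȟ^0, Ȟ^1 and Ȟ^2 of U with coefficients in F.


Ȟ^0 = 0, Ȟ^1 = Z/2, Ȟ^2 = Z

nerve simplices:
  V12={t2,t18,t22} V13={t22,t34,t35} V14={t3,t6,t35} V15={t6,t15,t17} V16={t2,t17,t26} V23={t13,t22,t32} V24={t8,t16,t31} V25={t4,t8,t32,t36} V26={t2,t16,t23} V34={t1,t5,t7,t35} V35={t24,t25,t32} V36={t1,t14,t25} V45={t6,t8,t20} V46={t1,t11,t16} V56={t17,t25,t30}
  V123={t22} V126={t2} V134={t35} V145={t6} V156={t17} V235={t32} V245={t8} V246={t16} V346={t1} V356={t25}
C dims 6,15,10; δ0: rk 6, SNF 1^5·2; δ1: rk 9, SNF 1^9
degree 0: 6−6−0 = 0 → Ȟ^0 ≅ 0
degree 1: 15−9−6 = 0 plus torsion [2] → Ȟ^1 ≅ Z/2
degree 2: 10−0−9 = 1 → Ȟ^2 ≅ Z


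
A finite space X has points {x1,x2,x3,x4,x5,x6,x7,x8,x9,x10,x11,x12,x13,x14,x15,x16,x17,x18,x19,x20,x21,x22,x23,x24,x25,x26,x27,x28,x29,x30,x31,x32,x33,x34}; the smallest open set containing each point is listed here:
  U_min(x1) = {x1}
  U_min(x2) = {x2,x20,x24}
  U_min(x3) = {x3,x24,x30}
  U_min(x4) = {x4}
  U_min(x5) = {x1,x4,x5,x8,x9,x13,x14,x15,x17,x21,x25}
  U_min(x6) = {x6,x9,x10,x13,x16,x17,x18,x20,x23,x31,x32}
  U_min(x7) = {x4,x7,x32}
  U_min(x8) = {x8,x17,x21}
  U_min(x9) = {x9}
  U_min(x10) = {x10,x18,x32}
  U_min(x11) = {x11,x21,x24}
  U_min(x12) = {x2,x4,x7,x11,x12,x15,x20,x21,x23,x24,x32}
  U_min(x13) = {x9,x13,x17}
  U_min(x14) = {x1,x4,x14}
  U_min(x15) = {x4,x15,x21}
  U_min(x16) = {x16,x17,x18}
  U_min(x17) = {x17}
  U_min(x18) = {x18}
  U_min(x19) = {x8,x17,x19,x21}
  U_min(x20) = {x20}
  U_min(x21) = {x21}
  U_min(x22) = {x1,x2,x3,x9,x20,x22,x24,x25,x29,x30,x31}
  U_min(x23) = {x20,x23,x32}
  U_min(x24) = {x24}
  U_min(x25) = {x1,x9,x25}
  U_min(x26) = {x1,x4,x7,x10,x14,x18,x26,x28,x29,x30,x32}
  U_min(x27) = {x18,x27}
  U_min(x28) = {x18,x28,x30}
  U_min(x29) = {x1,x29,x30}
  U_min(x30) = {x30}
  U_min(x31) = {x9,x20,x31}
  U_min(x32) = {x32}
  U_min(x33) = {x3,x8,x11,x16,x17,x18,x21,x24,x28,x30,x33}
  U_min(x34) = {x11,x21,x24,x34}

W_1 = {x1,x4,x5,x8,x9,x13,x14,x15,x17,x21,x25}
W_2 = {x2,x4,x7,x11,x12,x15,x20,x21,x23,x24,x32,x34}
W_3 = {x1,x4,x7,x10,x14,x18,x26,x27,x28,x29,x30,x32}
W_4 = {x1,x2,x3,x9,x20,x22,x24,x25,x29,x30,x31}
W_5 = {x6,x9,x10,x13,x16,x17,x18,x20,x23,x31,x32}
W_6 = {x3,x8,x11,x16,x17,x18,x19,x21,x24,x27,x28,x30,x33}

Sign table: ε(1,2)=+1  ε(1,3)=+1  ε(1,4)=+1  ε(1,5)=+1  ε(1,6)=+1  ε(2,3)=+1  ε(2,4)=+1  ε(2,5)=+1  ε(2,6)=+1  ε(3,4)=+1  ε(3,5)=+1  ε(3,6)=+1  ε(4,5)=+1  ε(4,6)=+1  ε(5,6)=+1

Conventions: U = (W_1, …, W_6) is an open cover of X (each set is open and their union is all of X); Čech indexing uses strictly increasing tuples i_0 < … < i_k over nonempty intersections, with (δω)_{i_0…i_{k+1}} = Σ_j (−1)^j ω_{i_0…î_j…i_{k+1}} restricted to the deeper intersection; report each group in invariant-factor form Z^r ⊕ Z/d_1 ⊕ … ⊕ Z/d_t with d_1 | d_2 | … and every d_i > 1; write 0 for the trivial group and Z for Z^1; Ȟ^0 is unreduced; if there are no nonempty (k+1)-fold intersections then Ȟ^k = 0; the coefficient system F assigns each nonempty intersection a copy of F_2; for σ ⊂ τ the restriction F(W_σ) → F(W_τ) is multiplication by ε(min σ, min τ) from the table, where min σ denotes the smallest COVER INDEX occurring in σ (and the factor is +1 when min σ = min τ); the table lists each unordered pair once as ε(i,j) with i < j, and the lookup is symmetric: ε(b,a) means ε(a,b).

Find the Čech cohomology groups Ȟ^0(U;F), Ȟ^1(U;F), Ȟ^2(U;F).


Ȟ^0(U;F) ≅ Z/2, Ȟ^1(U;F) ≅ Z/2 and Ȟ^2(U;F) ≅ Z/2

nonempty overlaps:
  W12={x4,x15,x21} W13={x1,x4,x14} W14={x1,x9,x25} W15={x9,x13,x17} W16={x8,x17,x21} W23={x4,x7,x32} W24={x2,x20,x24} W25={x20,x23,x32} W26={x11,x21,x24} W34={x1,x29,x30} W35={x10,x18,x32} W36={x18,x27,x28,x30} W45={x9,x20,x31} W46={x3,x24,x30} W56={x16,x17,x18}
  W123={x4} W126={x21} W134={x1} W145={x9} W156={x17} W235={x32} W245={x20} W246={x24} W346={x30} W356={x18}
C dims 6,15,10; δ0: rk_F2 5; δ1: rk_F2 9
degree 0: 6−5−0 = 1 → Ȟ^0 ≅ Z/2
degree 1: 15−9−5 = 1 → Ȟ^1 ≅ Z/2
degree 2: 10−0−9 = 1 → Ȟ^2 ≅ Z/2


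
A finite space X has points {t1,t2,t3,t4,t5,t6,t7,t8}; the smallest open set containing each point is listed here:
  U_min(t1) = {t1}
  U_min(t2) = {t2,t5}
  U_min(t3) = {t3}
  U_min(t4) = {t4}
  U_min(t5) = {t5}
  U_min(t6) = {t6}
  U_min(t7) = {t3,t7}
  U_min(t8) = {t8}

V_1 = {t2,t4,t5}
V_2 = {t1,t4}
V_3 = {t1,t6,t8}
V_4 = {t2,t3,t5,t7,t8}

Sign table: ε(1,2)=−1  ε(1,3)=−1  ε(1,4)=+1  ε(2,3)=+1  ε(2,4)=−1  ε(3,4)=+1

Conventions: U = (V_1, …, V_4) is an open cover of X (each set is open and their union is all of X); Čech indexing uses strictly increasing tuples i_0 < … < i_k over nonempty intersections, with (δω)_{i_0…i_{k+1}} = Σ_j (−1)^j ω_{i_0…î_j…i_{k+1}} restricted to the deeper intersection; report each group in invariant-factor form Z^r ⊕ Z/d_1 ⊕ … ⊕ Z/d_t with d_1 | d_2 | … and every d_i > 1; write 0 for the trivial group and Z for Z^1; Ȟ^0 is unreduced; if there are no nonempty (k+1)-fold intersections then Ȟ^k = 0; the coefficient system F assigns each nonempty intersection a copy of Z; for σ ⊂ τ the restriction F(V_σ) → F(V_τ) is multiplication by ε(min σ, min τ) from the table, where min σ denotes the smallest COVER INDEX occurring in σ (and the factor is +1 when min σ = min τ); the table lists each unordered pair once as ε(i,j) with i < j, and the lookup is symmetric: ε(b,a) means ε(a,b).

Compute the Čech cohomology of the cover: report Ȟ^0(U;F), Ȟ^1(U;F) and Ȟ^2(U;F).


intersection data:
  V12={t4} V14={t2,t5} V23={t1} V34={t8}
C dims 4,4; δ0: rk 4, SNF 1^3·2
Ȟ^0 = (4 − 4) − 0 = 0, so Ȟ^0 ≅ 0
Ȟ^1 = (4 − 0) − 4 = 0 plus torsion [2], so Ȟ^1 ≅ Z/2
Ȟ^2 = (0 − 0) − 0 = 0, so Ȟ^2 ≅ 0

Ȟ^0 ≅ 0; Ȟ^1 ≅ Z/2; Ȟ^2 ≅ 0


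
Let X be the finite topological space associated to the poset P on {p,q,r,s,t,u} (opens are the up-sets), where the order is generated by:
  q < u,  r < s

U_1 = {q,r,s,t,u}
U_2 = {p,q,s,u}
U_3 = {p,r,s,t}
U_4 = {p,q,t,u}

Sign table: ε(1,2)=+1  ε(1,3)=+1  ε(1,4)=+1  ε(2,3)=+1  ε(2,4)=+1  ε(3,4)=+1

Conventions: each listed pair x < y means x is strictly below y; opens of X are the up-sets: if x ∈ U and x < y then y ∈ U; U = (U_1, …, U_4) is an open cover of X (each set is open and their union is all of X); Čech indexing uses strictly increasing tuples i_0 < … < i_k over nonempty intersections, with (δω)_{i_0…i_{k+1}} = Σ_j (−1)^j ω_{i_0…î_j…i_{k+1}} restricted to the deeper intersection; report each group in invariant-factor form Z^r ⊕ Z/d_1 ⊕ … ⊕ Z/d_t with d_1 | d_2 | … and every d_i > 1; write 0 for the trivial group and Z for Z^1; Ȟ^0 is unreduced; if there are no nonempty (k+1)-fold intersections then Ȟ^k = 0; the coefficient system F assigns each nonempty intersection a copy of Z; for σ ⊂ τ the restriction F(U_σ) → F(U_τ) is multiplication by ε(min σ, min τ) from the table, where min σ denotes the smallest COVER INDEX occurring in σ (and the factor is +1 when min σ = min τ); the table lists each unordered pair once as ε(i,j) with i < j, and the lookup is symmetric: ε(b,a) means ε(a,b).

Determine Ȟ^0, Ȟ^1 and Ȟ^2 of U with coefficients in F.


Ȟ^0(U;F) ≅ Z,  Ȟ^1(U;F) ≅ 0,  Ȟ^2(U;F) ≅ Z

intersection data:
  U12={q,s,u} U13={r,s,t} U14={q,t,u} U23={p,s} U24={p,q,u} U34={p,t}
  U123={s} U124={q,u} U134={t} U234={p}
C dims 4,6,4; δ0: rk 3, SNF 1^3; δ1: rk 3, SNF 1^3
Ȟ^0 = (4 − 3) − 0 = 1, so Ȟ^0 ≅ Z
Ȟ^1 = (6 − 3) − 3 = 0, so Ȟ^1 ≅ 0
Ȟ^2 = (4 − 0) − 3 = 1, so Ȟ^2 ≅ Z


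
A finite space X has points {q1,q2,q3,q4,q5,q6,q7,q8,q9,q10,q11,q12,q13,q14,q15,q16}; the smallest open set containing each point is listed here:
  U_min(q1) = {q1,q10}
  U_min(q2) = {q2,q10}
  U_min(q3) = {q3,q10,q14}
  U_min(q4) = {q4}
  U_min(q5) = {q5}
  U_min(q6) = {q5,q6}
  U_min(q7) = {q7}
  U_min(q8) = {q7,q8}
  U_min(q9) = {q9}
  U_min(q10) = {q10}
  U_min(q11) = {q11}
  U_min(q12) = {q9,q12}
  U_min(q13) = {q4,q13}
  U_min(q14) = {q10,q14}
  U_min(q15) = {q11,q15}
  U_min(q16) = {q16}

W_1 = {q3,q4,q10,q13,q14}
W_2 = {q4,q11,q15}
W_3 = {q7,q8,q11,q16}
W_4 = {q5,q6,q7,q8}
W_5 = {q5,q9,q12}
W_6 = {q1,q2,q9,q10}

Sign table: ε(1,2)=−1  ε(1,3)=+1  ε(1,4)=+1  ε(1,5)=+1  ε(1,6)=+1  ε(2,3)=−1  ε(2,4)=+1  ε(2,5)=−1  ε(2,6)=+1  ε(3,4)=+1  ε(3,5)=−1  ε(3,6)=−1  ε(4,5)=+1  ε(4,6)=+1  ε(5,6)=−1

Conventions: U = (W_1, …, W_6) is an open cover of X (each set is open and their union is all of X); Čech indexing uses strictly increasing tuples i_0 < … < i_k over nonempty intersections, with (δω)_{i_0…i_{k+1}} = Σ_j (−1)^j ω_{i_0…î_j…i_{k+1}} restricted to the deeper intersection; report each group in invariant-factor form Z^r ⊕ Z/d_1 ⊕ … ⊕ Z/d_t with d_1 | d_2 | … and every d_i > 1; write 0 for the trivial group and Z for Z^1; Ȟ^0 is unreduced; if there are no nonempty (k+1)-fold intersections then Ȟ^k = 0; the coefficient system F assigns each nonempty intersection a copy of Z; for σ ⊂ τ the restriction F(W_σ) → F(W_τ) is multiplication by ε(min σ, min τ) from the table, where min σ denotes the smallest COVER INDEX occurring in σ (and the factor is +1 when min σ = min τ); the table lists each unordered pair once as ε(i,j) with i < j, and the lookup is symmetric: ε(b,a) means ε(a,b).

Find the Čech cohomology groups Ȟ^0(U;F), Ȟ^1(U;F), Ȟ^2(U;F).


Ȟ^0 = 0,  Ȟ^1 = Z/2,  Ȟ^2 = 0

nerve of the cover:
  W12={q4} W16={q10} W23={q11} W34={q7,q8} W45={q5} W56={q9}
C dims 6,6; δ0: rk 6, SNF 1^5·2
Ȟ^0 = (6 − 6) − 0 = 0, so Ȟ^0 ≅ 0
Ȟ^1 = (6 − 0) − 6 = 0 plus torsion [2], so Ȟ^1 ≅ Z/2
Ȟ^2 = (0 − 0) − 0 = 0, so Ȟ^2 ≅ 0


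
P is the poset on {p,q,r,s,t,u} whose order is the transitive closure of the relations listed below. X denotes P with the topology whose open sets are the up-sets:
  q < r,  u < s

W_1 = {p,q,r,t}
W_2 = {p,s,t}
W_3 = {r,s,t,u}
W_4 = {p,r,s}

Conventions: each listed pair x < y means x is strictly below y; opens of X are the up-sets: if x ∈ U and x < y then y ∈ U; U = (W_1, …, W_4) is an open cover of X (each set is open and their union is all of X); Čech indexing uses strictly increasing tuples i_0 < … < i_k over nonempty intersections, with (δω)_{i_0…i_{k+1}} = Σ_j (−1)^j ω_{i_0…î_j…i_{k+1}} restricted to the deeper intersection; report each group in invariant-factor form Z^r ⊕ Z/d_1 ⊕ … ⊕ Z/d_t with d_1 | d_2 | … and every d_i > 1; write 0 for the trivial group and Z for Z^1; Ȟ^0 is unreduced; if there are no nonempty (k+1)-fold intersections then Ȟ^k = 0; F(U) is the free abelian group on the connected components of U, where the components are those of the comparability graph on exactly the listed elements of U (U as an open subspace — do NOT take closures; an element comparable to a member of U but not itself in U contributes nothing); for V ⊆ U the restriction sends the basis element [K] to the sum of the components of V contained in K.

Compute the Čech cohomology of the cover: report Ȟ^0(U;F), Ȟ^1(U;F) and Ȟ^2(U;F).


cover nerve:
  W12={p,t} W13={r,t} W14={p,r} W23={s,t} W24={p,s} W34={r,s}
  W123={t} W124={p} W134={r} W234={s}
components per intersection:
  W1: {p} {q,r} {t}
  W2: {p} {s} {t}
  W3: {r} {s,u} {t}
  W4: {p} {r} {s}
  W12: {p} {t}
  W13: {r} {t}
  W14: {p} {r}
  W23: {s} {t}
  W24: {p} {s}
  W34: {r} {s}
  W123: {t}
  W124: {p}
  W134: {r}
  W234: {s}
C dims 12,12,4; δ0: rk 8, SNF 1^8; δ1: rk 4, SNF 1^4
Ȟ^0: (12−8)−0=4 ⇒ Z^4
Ȟ^1: (12−4)−8=0 ⇒ 0
Ȟ^2: (4−0)−4=0 ⇒ 0

Ȟ^0 = Z^4, Ȟ^1 = 0, Ȟ^2 = 0


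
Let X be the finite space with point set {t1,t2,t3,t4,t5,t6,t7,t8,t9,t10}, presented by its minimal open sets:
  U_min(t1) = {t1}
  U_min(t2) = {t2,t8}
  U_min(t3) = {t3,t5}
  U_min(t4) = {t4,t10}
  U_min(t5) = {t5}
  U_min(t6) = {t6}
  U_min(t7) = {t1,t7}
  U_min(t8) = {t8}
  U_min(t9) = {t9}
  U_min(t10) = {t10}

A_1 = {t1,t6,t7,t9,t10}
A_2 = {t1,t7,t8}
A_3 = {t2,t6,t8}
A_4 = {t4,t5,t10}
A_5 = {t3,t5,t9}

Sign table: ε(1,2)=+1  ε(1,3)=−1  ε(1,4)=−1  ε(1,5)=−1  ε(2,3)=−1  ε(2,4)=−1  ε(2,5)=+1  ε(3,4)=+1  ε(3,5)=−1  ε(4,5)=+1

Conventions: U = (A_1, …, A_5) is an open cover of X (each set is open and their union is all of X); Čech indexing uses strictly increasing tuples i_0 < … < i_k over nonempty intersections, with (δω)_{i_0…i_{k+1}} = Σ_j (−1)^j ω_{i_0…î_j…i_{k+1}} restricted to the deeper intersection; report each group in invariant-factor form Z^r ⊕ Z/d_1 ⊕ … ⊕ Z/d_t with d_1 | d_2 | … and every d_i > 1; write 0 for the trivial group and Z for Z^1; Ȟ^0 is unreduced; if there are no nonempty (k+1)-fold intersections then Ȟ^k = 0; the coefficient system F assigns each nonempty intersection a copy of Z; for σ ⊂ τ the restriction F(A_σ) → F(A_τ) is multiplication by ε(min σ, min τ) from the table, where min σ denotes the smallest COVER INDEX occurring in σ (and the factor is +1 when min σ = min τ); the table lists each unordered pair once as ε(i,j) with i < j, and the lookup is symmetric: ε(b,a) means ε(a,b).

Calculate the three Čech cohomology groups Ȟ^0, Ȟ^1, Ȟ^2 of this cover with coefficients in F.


nerve simplices:
  A12={t1,t7} A13={t6} A14={t10} A15={t9} A23={t8} A45={t5}
C dims 5,6; δ0: rk 4, SNF 1^4
degree 0: 5−4−0 = 1 → Ȟ^0 ≅ Z
degree 1: 6−0−4 = 2 → Ȟ^1 ≅ Z^2
degree 2: 0−0−0 = 0 → Ȟ^2 ≅ 0

Ȟ^0(U;F) ≅ Z; Ȟ^1(U;F) ≅ Z^2; Ȟ^2(U;F) ≅ 0


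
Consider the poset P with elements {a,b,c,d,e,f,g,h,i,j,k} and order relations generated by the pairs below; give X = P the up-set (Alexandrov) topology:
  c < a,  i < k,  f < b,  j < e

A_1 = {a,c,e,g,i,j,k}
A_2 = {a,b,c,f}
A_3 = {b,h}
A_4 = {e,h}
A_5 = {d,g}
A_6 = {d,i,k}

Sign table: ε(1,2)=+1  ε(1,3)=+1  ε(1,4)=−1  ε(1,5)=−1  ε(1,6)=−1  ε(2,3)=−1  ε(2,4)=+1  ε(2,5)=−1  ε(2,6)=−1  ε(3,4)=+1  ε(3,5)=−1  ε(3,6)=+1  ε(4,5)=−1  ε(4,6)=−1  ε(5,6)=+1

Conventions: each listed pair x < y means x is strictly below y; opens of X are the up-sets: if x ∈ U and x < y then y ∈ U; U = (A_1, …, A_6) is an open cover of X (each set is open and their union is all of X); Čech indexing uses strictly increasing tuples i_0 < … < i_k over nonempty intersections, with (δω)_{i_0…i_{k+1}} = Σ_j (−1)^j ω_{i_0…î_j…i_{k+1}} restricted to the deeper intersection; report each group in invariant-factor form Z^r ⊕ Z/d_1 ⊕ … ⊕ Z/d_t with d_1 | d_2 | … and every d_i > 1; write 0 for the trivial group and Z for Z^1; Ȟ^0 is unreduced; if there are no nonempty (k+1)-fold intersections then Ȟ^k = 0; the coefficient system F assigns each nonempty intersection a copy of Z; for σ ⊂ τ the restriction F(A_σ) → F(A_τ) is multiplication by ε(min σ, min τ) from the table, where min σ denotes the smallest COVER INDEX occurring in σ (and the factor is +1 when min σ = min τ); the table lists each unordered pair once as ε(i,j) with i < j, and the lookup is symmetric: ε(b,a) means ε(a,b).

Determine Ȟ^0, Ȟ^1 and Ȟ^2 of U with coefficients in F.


nerve simplices:
  A12={a,c} A14={e} A15={g} A16={i,k} A23={b} A34={h} A56={d}
C dims 6,7; δ0: rk 5, SNF 1^5
degree 0: 6−5−0 = 1 → Ȟ^0 ≅ Z
degree 1: 7−0−5 = 2 → Ȟ^1 ≅ Z^2
degree 2: 0−0−0 = 0 → Ȟ^2 ≅ 0

Ȟ^0 ≅ Z; Ȟ^1 ≅ Z^2; Ȟ^2 ≅ 0


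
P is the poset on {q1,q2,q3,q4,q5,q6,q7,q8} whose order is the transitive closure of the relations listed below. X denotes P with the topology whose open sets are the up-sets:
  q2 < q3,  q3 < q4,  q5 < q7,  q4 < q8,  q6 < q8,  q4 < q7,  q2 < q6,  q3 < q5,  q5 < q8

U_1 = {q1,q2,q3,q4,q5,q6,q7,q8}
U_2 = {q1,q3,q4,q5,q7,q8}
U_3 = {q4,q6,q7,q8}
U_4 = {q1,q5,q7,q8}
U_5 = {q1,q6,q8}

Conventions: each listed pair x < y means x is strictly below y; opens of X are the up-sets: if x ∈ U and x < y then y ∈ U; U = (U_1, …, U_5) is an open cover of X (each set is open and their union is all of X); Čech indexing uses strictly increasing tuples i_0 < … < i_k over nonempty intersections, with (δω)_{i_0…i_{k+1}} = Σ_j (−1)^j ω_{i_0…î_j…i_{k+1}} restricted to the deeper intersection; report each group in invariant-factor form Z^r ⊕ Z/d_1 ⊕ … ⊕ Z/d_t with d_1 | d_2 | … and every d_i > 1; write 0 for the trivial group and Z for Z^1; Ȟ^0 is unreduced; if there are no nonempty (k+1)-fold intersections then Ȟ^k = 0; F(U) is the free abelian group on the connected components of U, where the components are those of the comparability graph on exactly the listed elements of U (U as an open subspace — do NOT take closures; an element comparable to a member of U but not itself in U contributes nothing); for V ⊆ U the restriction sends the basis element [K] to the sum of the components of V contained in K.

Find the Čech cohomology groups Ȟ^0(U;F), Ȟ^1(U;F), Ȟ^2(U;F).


Ȟ^0 = Z^2; Ȟ^1 = 0; Ȟ^2 = 0

intersection data:
  U12={q1,q3,q4,q5,q7,q8} U13={q4,q6,q7,q8} U14={q1,q5,q7,q8} U15={q1,q6,q8} U23={q4,q7,q8} U24={q1,q5,q7,q8} U25={q1,q8} U34={q7,q8} U35={q6,q8} U45={q1,q8}
  U123={q4,q7,q8} U124={q1,q5,q7,q8} U125={q1,q8} U134={q7,q8} U135={q6,q8} U145={q1,q8} U234={q7,q8} U235={q8} U245={q1,q8} U345={q8}
  U1234={q7,q8} U1235={q8} U1245={q1,q8} U1345={q8} U2345={q8}
  U12345={q8}
components per intersection:
  U1: {q1} {q2,q3,q4,q5,q6,q7,q8}
  U2: {q1} {q3,q4,q5,q7,q8}
  U3: {q4,q6,q7,q8}
  U4: {q1} {q5,q7,q8}
  U5: {q1} {q6,q8}
  U12: {q1} {q3,q4,q5,q7,q8}
  U13: {q4,q6,q7,q8}
  U14: {q1} {q5,q7,q8}
  U15: {q1} {q6,q8}
  U23: {q4,q7,q8}
  U24: {q1} {q5,q7,q8}
  U25: {q1} {q8}
  U34: {q7} {q8}
  U35: {q6,q8}
  U45: {q1} {q8}
  U123: {q4,q7,q8}
  U124: {q1} {q5,q7,q8}
  U125: {q1} {q8}
  U134: {q7} {q8}
  U135: {q6,q8}
  U145: {q1} {q8}
  U234: {q7} {q8}
  U235: {q8}
  U245: {q1} {q8}
  U345: {q8}
  U1234: {q7} {q8}
  U1235: {q8}
  U1245: {q1} {q8}
  U1345: {q8}
  U2345: {q8}
  U12345: {q8}
C dims 9,17,16,7; δ0: rk 7, SNF 1^7; δ1: rk 10, SNF 1^10; δ2: rk 6, SNF 1^6
Ȟ^0 = (9 − 7) − 0 = 2, so Ȟ^0 ≅ Z^2
Ȟ^1 = (17 − 10) − 7 = 0, so Ȟ^1 ≅ 0
Ȟ^2 = (16 − 6) − 10 = 0, so Ȟ^2 ≅ 0
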